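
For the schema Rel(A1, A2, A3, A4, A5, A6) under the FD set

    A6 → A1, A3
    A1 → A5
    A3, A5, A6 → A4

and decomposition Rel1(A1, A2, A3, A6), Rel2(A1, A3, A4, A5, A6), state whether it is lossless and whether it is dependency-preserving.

lossless and dependency-preserving

Lossless test: (A1, A3, A6)⁺ = {A1, A3, A4, A5, A6}, which contains all of one fragment — lossless.
Dependency preservation: every FD's attributes lie within a single fragment, so each can be enforced locally — preserved.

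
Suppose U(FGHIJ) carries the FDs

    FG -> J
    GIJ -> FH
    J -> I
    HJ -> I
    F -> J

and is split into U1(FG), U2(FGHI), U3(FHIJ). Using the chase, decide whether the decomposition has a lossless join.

Yes

Chase test. Columns are FGHIJ; row i has aⱼ where attribute j ∈ Ui, else bᵢⱼ.
Initial tableau (one row per fragment):
  row 1: a1 a2 b13 b14 b15
  row 2: a1 a2 a3 a4 b25
  row 3: a1 b32 a3 a4 a5
Rows 1 and 2 agree on FG; apply FG→J and equate their J entries.
Rows 1 and 2 agree on J; apply J→I and equate their I entries.
Rows 1 and 3 agree on F; apply F→J and equate their J entries.
Rows 1 and 2 agree on GIJ; apply GIJ→FH and equate their FH entries.
Row 1 is now all distinguished symbols — the join is lossless.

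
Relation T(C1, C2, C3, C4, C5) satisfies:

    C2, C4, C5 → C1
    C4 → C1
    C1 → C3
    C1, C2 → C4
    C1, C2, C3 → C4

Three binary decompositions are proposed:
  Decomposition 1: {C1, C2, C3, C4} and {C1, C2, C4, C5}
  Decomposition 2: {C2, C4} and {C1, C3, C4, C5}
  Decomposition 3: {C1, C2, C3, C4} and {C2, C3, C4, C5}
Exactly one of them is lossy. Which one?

Decomposition 1: common = {C1, C2, C4}, closure = {C1, C2, C3, C4} → lossless.
Decomposition 2: common = {C4}, closure = {C1, C3, C4} → lossy.
Decomposition 3: common = {C2, C3, C4}, closure = {C1, C2, C3, C4} → lossless.

Decomposition 2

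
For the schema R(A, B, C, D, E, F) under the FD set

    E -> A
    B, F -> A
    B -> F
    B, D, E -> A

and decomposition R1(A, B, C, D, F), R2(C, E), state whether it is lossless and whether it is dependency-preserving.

Lossless test: (C)⁺ = {C}, which is a superkey of neither fragment — lossy.
Dependency preservation: the restricted closure of {E} across the fragments never reaches {A}, so E → A cannot be enforced without a join — not preserved.

lossy and not dependency-preserving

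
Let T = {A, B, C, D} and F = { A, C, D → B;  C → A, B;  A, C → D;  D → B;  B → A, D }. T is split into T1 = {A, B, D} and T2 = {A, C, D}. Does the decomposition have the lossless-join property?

Yes

Common attributes: T1 ∩ T2 = {A, D}.
Closure of {A, D}: D → B applies, adding B. So (A, D)⁺ = {A, B, D}.
This closure contains every attribute of T1, so T1 ∩ T2 → T1. The join is lossless.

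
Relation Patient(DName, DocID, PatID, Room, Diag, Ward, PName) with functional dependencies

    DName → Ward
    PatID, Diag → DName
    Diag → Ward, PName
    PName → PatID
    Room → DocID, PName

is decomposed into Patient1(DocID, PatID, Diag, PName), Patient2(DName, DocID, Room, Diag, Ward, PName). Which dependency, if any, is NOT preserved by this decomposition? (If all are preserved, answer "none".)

DName → Ward lies within Patient2.
PatID, Diag → DName: restricted closure across fragments reaches DName.
Diag → Ward, PName lies within Patient2.
PName → PatID lies within Patient1.
Room → DocID, PName lies within Patient2.
Every dependency is enforceable on the fragments, so the decomposition is dependency-preserving.

none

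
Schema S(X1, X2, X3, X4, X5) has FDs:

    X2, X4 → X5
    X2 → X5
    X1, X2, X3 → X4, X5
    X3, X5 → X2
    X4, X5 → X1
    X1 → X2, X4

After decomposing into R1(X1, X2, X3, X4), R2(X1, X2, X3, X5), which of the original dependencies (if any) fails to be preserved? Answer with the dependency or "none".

X4, X5 → X1

Check X4, X5 → X1: no single fragment contains all of {X1, X4, X5}, and the restricted closure of {X4, X5} across the fragments never reaches {X1}.
X2, X4 → X5 is preserved.
X2 → X5 is preserved.
X1, X2, X3 → X4, X5 is preserved.
X3, X5 → X2 is preserved.
X1 → X2, X4 is preserved.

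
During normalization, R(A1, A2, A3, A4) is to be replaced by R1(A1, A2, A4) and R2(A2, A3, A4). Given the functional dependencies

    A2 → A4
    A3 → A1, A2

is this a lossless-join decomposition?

No

Common attributes: R1 ∩ R2 = {A2, A4}.
No dependency enlarges {A2, A4}, so (A2, A4)⁺ = {A2, A4}.
The closure contains neither all of R1 = {A1, A2, A4} nor all of R2 = {A2, A3, A4}, so the common attributes are not a superkey of either fragment. The join is lossy.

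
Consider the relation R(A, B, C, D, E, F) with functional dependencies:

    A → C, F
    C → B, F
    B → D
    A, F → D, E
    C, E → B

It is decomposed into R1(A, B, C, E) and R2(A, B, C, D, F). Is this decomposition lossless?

Yes

Common attributes: R1 ∩ R2 = {A, B, C}.
Closure of {A, B, C}: A → C, F applies, adding F; B → D applies, adding D; A, F → D, E applies, adding E. So (A, B, C)⁺ = {A, B, C, D, E, F}.
This closure contains every attribute of R1, so R1 ∩ R2 → R1. The join is lossless.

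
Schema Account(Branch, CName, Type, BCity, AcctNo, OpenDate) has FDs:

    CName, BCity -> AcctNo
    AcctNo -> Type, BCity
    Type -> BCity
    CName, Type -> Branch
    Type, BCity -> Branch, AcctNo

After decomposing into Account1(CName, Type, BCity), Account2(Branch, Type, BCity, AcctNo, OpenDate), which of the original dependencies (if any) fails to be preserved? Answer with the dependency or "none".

CName, BCity → AcctNo: restricted closure across fragments reaches AcctNo.
AcctNo → Type, BCity lies within Account2.
Type → BCity lies within Account1.
CName, Type → Branch: restricted closure across fragments reaches Branch.
Type, BCity → Branch, AcctNo lies within Account2.
Every dependency is enforceable on the fragments, so the decomposition is dependency-preserving.

none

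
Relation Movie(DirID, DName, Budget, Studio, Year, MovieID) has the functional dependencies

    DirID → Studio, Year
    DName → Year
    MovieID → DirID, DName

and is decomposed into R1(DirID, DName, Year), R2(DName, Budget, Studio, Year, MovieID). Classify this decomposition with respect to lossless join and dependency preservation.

lossy and not dependency-preserving

Lossless test: (DName, Year)⁺ = {DName, Year}, which is a superkey of neither fragment — lossy.
Dependency preservation: the restricted closure of {DirID} across the fragments never reaches {Studio, Year}, so DirID → Studio, Year cannot be enforced without a join — not preserved.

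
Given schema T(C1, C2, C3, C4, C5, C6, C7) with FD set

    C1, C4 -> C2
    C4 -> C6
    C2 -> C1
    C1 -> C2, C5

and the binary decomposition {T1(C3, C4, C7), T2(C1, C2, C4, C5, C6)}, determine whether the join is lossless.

Common attributes: T1 ∩ T2 = {C4}.
Closure of {C4}: C4 → C6 applies, adding C6. So (C4)⁺ = {C4, C6}.
The closure contains neither all of T1 = {C3, C4, C7} nor all of T2 = {C1, C2, C4, C5, C6}, so the common attributes are not a superkey of either fragment. The join is lossy.

No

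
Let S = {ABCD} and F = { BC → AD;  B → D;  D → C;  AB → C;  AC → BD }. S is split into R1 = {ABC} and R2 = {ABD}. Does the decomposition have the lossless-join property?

Yes

Common attributes: R1 ∩ R2 = {AB}.
Closure of {AB}: B → D applies, adding D; D → C applies, adding C. So (AB)⁺ = {ABCD}.
This closure contains every attribute of R1, so R1 ∩ R2 → R1. The join is lossless.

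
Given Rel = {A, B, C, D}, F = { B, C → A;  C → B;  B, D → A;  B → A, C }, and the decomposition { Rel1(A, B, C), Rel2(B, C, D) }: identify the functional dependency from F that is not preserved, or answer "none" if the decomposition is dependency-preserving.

B, C → A lies within Rel1.
C → B lies within Rel1.
B, D → A: restricted closure across fragments reaches A.
B → A, C lies within Rel1.
Every dependency is enforceable on the fragments, so the decomposition is dependency-preserving.

none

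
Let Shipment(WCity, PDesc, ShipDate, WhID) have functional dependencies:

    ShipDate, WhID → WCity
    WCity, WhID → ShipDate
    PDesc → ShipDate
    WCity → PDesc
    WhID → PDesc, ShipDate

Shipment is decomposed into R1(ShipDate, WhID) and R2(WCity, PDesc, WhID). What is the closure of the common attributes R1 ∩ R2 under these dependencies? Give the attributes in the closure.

WCity, PDesc, ShipDate, WhID

R1 ∩ R2 = {WhID}.
WhID → PDesc, ShipDate applies, adding PDesc, ShipDate
ShipDate, WhID → WCity applies, adding WCity
Closure: {WCity, PDesc, ShipDate, WhID}.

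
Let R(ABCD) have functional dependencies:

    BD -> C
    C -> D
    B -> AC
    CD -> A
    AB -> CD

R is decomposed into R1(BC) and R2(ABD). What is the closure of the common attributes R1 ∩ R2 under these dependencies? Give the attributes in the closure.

ABCD

R1 ∩ R2 = {B}.
B → AC applies, adding AC
AB → CD applies, adding D
Closure: {ABCD}.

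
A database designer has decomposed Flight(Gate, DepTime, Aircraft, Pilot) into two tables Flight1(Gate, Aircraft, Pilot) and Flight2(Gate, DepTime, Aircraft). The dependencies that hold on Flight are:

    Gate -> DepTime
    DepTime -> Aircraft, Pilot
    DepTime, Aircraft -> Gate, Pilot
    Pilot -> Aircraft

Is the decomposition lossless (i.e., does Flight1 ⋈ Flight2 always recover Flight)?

Common attributes: Flight1 ∩ Flight2 = {Gate, Aircraft}.
Closure of {Gate, Aircraft}: Gate → DepTime applies, adding DepTime; DepTime → Aircraft, Pilot applies, adding Pilot. So (Gate, Aircraft)⁺ = {Gate, DepTime, Aircraft, Pilot}.
This closure contains every attribute of Flight1, so Flight1 ∩ Flight2 → Flight1. The join is lossless.

Yes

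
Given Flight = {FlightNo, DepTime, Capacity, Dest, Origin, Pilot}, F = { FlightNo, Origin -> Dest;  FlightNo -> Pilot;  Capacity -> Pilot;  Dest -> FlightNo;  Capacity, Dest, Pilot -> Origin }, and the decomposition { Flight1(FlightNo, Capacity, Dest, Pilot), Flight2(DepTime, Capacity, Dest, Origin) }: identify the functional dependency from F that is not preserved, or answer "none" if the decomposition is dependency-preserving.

Check FlightNo, Origin → Dest: no single fragment contains all of {FlightNo, Dest, Origin}, and the restricted closure of {FlightNo, Origin} across the fragments never reaches {Dest}.
FlightNo → Pilot is preserved.
Capacity → Pilot is preserved.
Dest → FlightNo is preserved.
Capacity, Dest, Pilot → Origin is preserved.

FlightNo, Origin -> Dest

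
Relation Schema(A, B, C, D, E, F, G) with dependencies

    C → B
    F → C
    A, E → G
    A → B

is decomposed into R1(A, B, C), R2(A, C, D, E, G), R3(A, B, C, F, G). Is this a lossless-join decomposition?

No

Chase test. Columns are A, B, C, D, E, F, G; row i has aⱼ where attribute j ∈ Ri, else bᵢⱼ.
Initial tableau (one row per fragment):
  row 1: a1 a2 a3 b14 b15 b16 b17
  row 2: a1 b22 a3 a4 a5 b26 a7
  row 3: a1 a2 a3 b34 b35 a6 a7
Rows 1 and 2 agree on C; apply C→B and equate their B entries.
No row becomes fully distinguished — the join is lossy.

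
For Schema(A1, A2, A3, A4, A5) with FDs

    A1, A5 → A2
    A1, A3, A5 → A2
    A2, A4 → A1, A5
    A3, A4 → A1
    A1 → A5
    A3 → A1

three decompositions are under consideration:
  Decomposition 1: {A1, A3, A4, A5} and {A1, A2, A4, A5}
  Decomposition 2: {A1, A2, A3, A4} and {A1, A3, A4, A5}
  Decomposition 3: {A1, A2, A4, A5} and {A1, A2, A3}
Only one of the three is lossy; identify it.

Decomposition 3

Decomposition 1: common = {A1, A4, A5}, closure = {A1, A2, A4, A5} → lossless.
Decomposition 2: common = {A1, A3, A4}, closure = {A1, A2, A3, A4, A5} → lossless.
Decomposition 3: common = {A1, A2}, closure = {A1, A2, A5} → lossy.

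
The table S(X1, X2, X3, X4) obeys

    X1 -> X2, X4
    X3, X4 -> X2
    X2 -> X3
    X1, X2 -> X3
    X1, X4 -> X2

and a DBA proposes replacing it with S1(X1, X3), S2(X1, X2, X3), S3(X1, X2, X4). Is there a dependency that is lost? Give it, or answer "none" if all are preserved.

X3, X4 -> X2

Check X3, X4 → X2: no single fragment contains all of {X2, X3, X4}, and the restricted closure of {X3, X4} across the fragments never reaches {X2}.
X1 → X2, X4 is preserved.
X2 → X3 is preserved.
X1, X2 → X3 is preserved.
X1, X4 → X2 is preserved.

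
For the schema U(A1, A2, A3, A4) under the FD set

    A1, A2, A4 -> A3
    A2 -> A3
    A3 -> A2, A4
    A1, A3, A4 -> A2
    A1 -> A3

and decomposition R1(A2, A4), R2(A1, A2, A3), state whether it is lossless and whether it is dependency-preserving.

lossless and dependency-preserving

Lossless test: (A2)⁺ = {A2, A3, A4}, which contains all of one fragment — lossless.
Dependency preservation: A1, A2, A4 → A3; A3 → A2, A4; A1, A3, A4 → A2 are not contained in any single fragment, but the restricted closure of each left-hand side across the fragments still reaches the right-hand side; the remaining FDs each lie inside some fragment. All dependencies are preserved.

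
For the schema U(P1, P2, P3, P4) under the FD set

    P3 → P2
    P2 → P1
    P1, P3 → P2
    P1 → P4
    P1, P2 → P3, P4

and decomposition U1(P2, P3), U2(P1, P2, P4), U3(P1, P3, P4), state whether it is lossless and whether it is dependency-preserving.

lossless and dependency-preserving

Lossless test (chase): Rows 1 and 3 agree on P3; apply P3→P2 and equate their P2 entries. Rows 1 and 2 agree on P2; apply P2→P1 and equate their P1 entries. Rows 1 and 2 agree on P1; apply P1→P4 and equate their P4 entries. Rows 1 and 2 agree on P1, P2; apply P1, P2→P3, P4 and equate their P3, P4 entries. Row 1 is now all distinguished symbols — the join is lossless.
Dependency preservation: P1, P3 → P2; P1, P2 → P3, P4 are not contained in any single fragment, but the restricted closure of each left-hand side across the fragments still reaches the right-hand side; the remaining FDs each lie inside some fragment. All dependencies are preserved.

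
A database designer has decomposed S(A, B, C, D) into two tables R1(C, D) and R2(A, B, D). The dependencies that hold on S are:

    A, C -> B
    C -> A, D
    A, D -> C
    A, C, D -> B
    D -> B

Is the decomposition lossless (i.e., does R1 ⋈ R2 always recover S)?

Common attributes: R1 ∩ R2 = {D}.
Closure of {D}: D → B applies, adding B. So (D)⁺ = {B, D}.
The closure contains neither all of R1 = {C, D} nor all of R2 = {A, B, D}, so the common attributes are not a superkey of either fragment. The join is lossy.

No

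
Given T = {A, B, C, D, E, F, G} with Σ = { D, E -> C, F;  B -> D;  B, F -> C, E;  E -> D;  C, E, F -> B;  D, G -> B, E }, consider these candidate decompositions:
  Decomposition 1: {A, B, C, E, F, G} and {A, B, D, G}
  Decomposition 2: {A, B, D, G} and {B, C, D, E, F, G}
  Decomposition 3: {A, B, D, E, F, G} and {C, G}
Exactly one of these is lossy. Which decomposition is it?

Decomposition 3

Decomposition 1: common = {A, B, G}, closure = {A, B, C, D, E, F, G} → lossless.
Decomposition 2: common = {B, D, G}, closure = {B, C, D, E, F, G} → lossless.
Decomposition 3: common = {G}, closure = {G} → lossy.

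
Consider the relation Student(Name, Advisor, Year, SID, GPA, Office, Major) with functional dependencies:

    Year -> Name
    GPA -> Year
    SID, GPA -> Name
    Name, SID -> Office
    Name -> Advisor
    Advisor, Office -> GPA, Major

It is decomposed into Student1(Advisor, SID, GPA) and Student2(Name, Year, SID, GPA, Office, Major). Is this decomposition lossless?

Common attributes: Student1 ∩ Student2 = {SID, GPA}.
Closure of {SID, GPA}: GPA → Year applies, adding Year; SID, GPA → Name applies, adding Name; Name, SID → Office applies, adding Office; Name → Advisor applies, adding Advisor; Advisor, Office → GPA, Major applies, adding Major. So (SID, GPA)⁺ = {Name, Advisor, Year, SID, GPA, Office, Major}.
This closure contains every attribute of Student1, so Student1 ∩ Student2 → Student1. The join is lossless.

Yes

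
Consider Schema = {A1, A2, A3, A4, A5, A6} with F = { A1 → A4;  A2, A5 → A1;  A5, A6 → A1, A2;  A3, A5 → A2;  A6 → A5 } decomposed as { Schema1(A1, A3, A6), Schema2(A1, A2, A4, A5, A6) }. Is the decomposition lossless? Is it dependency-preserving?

lossless but not dependency-preserving

Lossless test: (A1, A6)⁺ = {A1, A2, A4, A5, A6}, which contains all of one fragment — lossless.
Dependency preservation: the restricted closure of {A3, A5} across the fragments never reaches {A2}, so A3, A5 → A2 cannot be enforced without a join — not preserved.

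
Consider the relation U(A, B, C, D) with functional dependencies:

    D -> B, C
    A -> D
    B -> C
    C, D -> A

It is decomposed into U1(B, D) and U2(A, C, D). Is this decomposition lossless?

Common attributes: U1 ∩ U2 = {D}.
Closure of {D}: D → B, C applies, adding B, C; C, D → A applies, adding A. So (D)⁺ = {A, B, C, D}.
This closure contains every attribute of U1, so U1 ∩ U2 → U1. The join is lossless.

Yes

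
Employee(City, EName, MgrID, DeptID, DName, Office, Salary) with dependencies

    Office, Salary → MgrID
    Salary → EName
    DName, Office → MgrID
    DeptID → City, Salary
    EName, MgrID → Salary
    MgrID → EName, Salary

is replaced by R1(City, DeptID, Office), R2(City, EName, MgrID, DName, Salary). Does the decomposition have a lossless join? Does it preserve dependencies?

lossy and not dependency-preserving

Lossless test: (City)⁺ = {City}, which is a superkey of neither fragment — lossy.
Dependency preservation: the restricted closure of {Office, Salary} across the fragments never reaches {MgrID}, so Office, Salary → MgrID cannot be enforced without a join — not preserved.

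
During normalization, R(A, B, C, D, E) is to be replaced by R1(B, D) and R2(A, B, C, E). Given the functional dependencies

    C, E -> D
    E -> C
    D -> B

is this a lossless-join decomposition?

No

Common attributes: R1 ∩ R2 = {B}.
No dependency enlarges {B}, so (B)⁺ = {B}.
The closure contains neither all of R1 = {B, D} nor all of R2 = {A, B, C, E}, so the common attributes are not a superkey of either fragment. The join is lossy.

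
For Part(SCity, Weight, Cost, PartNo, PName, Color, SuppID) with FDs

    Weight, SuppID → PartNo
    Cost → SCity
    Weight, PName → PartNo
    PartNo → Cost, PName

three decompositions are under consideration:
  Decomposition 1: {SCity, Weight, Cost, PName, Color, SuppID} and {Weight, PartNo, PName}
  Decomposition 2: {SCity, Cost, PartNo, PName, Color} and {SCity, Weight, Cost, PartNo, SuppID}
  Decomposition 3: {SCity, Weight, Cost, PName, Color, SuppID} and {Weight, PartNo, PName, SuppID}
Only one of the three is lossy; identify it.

Decomposition 2

Decomposition 1: common = {Weight, PName}, closure = {SCity, Weight, Cost, PartNo, PName} → lossless.
Decomposition 2: common = {SCity, Cost, PartNo}, closure = {SCity, Cost, PartNo, PName} → lossy.
Decomposition 3: common = {Weight, PName, SuppID}, closure = {SCity, Weight, Cost, PartNo, PName, SuppID} → lossless.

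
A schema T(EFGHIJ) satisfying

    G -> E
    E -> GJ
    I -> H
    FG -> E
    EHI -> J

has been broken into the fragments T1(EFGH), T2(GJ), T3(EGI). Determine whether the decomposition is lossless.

Chase test. Columns are EFGHIJ; row i has aⱼ where attribute j ∈ Ti, else bᵢⱼ.
Initial tableau (one row per fragment):
  row 1: a1 a2 a3 a4 b15 b16
  row 2: b21 b22 a3 b24 b25 a6
  row 3: a1 b32 a3 b34 a5 b36
Rows 1 and 2 agree on G; apply G→E and equate their E entries.
Rows 1 and 2 agree on E; apply E→GJ and equate their GJ entries.
Rows 1 and 3 agree on E; apply E→GJ and equate their GJ entries.
No row becomes fully distinguished — the join is lossy.

No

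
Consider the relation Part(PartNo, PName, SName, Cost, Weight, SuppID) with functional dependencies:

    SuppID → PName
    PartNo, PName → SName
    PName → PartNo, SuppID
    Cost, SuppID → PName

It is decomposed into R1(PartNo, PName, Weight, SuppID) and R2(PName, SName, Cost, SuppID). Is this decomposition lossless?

Common attributes: R1 ∩ R2 = {PName, SuppID}.
Closure of {PName, SuppID}: PName → PartNo, SuppID applies, adding PartNo; PartNo, PName → SName applies, adding SName. So (PName, SuppID)⁺ = {PartNo, PName, SName, SuppID}.
The closure contains neither all of R1 = {PartNo, PName, Weight, SuppID} nor all of R2 = {PName, SName, Cost, SuppID}, so the common attributes are not a superkey of either fragment. The join is lossy.

No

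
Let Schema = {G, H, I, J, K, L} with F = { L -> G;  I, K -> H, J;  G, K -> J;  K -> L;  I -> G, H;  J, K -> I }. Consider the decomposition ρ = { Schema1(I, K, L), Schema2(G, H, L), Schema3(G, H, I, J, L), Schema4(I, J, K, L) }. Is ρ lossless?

Chase test. Columns are G, H, I, J, K, L; row i has aⱼ where attribute j ∈ Schemai, else bᵢⱼ.
Initial tableau (one row per fragment):
  row 1: b11 b12 a3 b14 a5 a6
  row 2: a1 a2 b23 b24 b25 a6
  row 3: a1 a2 a3 a4 b35 a6
  row 4: b41 b42 a3 a4 a5 a6
Rows 1 and 2 agree on L; apply L→G and equate their G entries.
Rows 1 and 4 agree on L; apply L→G and equate their G entries.
Rows 1 and 4 agree on I, K; apply I, K→H, J and equate their H, J entries.
Rows 1 and 3 agree on I; apply I→G, H and equate their G, H entries.
Row 1 is now all distinguished symbols — the join is lossless.

Yes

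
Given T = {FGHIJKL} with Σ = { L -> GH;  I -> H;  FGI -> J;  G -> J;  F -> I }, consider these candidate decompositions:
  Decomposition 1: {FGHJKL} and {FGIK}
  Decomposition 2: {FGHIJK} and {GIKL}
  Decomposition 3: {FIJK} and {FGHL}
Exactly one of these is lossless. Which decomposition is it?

Decomposition 1: common = {FGK}, closure = {FGHIJK} → lossless.
Decomposition 2: common = {GIK}, closure = {GHIJK} → lossy.
Decomposition 3: common = {F}, closure = {FHI} → lossy.

Decomposition 1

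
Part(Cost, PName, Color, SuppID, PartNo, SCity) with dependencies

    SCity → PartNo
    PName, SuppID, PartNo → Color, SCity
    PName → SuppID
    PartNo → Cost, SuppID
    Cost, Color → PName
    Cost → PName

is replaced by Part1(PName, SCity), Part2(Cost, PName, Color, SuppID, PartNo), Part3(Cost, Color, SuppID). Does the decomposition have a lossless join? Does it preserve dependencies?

Lossless test (chase): Rows 1 and 2 agree on PName; apply PName→SuppID and equate their SuppID entries. Rows 2 and 3 agree on Cost, Color; apply Cost, Color→PName and equate their PName entries. No row becomes fully distinguished — the join is lossy.
Dependency preservation: the restricted closure of {SCity} across the fragments never reaches {PartNo}, so SCity → PartNo cannot be enforced without a join — not preserved.

lossy and not dependency-preserving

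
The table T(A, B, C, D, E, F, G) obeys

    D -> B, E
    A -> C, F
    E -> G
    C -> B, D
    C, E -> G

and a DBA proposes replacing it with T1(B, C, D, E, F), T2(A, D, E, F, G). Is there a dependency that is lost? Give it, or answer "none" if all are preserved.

A -> C, F

Check A → C, F: no single fragment contains all of {A, C, F}, and the restricted closure of {A} across the fragments never reaches {C, F}.
D → B, E is preserved.
E → G is preserved.
C → B, D is preserved.
C, E → G is preserved.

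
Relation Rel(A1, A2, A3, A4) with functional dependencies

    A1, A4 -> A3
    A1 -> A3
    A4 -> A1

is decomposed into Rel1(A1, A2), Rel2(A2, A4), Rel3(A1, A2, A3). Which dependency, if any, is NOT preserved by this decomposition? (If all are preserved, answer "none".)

A4 -> A1

Check A4 → A1: no single fragment contains all of {A1, A4}, and the restricted closure of {A4} across the fragments never reaches {A1}.
A1, A4 → A3 is preserved.
A1 → A3 is preserved.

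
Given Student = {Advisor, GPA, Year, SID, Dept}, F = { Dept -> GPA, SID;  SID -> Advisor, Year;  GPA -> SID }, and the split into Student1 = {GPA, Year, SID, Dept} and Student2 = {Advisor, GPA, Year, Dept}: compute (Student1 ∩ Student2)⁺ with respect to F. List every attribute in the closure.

Advisor, GPA, Year, SID, Dept

Student1 ∩ Student2 = {GPA, Year, Dept}.
Dept → GPA, SID applies, adding SID
SID → Advisor, Year applies, adding Advisor
Closure: {Advisor, GPA, Year, SID, Dept}.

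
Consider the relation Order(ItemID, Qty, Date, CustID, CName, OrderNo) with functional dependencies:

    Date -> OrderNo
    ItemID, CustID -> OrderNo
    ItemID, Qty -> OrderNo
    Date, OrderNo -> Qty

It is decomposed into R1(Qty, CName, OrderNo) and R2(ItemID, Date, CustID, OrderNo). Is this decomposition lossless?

Common attributes: R1 ∩ R2 = {OrderNo}.
No dependency enlarges {OrderNo}, so (OrderNo)⁺ = {OrderNo}.
The closure contains neither all of R1 = {Qty, CName, OrderNo} nor all of R2 = {ItemID, Date, CustID, OrderNo}, so the common attributes are not a superkey of either fragment. The join is lossy.

No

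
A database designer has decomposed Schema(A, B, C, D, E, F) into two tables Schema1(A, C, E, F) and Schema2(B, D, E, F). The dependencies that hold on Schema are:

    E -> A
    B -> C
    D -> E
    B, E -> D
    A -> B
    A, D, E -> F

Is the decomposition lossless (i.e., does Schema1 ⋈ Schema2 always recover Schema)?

Yes

Common attributes: Schema1 ∩ Schema2 = {E, F}.
Closure of {E, F}: E → A applies, adding A; A → B applies, adding B; B → C applies, adding C; B, E → D applies, adding D. So (E, F)⁺ = {A, B, C, D, E, F}.
This closure contains every attribute of Schema1, so Schema1 ∩ Schema2 → Schema1. The join is lossless.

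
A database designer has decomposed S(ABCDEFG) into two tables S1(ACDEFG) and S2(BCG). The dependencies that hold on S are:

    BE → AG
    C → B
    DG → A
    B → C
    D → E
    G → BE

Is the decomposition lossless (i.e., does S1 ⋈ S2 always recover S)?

Common attributes: S1 ∩ S2 = {CG}.
Closure of {CG}: C → B applies, adding B; G → BE applies, adding E; BE → AG applies, adding A. So (CG)⁺ = {ABCEG}.
This closure contains every attribute of S2, so S1 ∩ S2 → S2. The join is lossless.

Yes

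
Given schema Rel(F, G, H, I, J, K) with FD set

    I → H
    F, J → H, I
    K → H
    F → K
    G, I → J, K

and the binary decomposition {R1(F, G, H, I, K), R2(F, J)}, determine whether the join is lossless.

No

Common attributes: R1 ∩ R2 = {F}.
Closure of {F}: F → K applies, adding K; K → H applies, adding H. So (F)⁺ = {F, H, K}.
The closure contains neither all of R1 = {F, G, H, I, K} nor all of R2 = {F, J}, so the common attributes are not a superkey of either fragment. The join is lossy.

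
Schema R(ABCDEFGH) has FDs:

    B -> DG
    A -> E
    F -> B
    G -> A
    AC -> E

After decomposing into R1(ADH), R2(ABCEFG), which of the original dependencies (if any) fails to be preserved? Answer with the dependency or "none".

Check B → DG: no single fragment contains all of {BDG}, and the restricted closure of {B} across the fragments never reaches {DG}.
A → E is preserved.
F → B is preserved.
G → A is preserved.
AC → E is preserved.

B -> DG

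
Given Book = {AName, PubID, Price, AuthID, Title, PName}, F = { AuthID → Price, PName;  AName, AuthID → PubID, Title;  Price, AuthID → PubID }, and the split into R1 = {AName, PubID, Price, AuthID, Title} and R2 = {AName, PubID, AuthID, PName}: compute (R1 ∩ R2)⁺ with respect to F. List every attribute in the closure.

R1 ∩ R2 = {AName, PubID, AuthID}.
AuthID → Price, PName applies, adding Price, PName
AName, AuthID → PubID, Title applies, adding Title
Closure: {AName, PubID, Price, AuthID, Title, PName}.

AName, PubID, Price, AuthID, Title, PName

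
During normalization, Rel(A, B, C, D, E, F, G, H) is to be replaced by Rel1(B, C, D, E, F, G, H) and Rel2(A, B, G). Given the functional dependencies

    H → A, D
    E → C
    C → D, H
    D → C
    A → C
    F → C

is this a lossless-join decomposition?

No

Common attributes: Rel1 ∩ Rel2 = {B, G}.
No dependency enlarges {B, G}, so (B, G)⁺ = {B, G}.
The closure contains neither all of Rel1 = {B, C, D, E, F, G, H} nor all of Rel2 = {A, B, G}, so the common attributes are not a superkey of either fragment. The join is lossy.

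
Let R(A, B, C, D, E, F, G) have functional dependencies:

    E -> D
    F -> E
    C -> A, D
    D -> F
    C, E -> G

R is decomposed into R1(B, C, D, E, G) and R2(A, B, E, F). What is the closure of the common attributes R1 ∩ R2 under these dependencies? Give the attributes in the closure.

R1 ∩ R2 = {B, E}.
E → D applies, adding D
D → F applies, adding F
Closure: {B, D, E, F}.

B, D, E, F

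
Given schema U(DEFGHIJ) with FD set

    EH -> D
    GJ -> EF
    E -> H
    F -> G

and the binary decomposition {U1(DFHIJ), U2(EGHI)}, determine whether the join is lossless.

No

Common attributes: U1 ∩ U2 = {HI}.
No dependency enlarges {HI}, so (HI)⁺ = {HI}.
The closure contains neither all of U1 = {DFHIJ} nor all of U2 = {EGHI}, so the common attributes are not a superkey of either fragment. The join is lossy.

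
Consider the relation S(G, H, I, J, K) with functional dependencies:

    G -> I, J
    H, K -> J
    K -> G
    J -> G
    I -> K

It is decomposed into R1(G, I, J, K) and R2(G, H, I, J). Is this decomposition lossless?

Yes

Common attributes: R1 ∩ R2 = {G, I, J}.
Closure of {G, I, J}: I → K applies, adding K. So (G, I, J)⁺ = {G, I, J, K}.
This closure contains every attribute of R1, so R1 ∩ R2 → R1. The join is lossless.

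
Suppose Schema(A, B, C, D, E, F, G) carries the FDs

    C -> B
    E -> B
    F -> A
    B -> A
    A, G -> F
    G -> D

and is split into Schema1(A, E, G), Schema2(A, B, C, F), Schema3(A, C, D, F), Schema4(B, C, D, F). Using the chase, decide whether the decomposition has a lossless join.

Chase test. Columns are A, B, C, D, E, F, G; row i has aⱼ where attribute j ∈ Schemai, else bᵢⱼ.
Initial tableau (one row per fragment):
  row 1: a1 b12 b13 b14 a5 b16 a7
  row 2: a1 a2 a3 b24 b25 a6 b27
  row 3: a1 b32 a3 a4 b35 a6 b37
  row 4: b41 a2 a3 a4 b45 a6 b47
Rows 2 and 3 agree on C; apply C→B and equate their B entries.
Rows 2 and 4 agree on F; apply F→A and equate their A entries.
No row becomes fully distinguished — the join is lossy.

No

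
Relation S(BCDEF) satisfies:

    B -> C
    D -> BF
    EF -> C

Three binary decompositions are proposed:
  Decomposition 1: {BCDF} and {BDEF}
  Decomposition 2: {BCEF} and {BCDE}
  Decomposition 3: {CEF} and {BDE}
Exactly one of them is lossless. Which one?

Decomposition 1: common = {BDF}, closure = {BCDF} → lossless.
Decomposition 2: common = {BCE}, closure = {BCE} → lossy.
Decomposition 3: common = {E}, closure = {E} → lossy.

Decomposition 1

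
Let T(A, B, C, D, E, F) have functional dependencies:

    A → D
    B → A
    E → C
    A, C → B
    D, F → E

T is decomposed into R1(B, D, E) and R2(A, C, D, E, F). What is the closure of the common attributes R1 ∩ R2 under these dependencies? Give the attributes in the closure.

R1 ∩ R2 = {D, E}.
E → C applies, adding C
Closure: {C, D, E}.

C, D, E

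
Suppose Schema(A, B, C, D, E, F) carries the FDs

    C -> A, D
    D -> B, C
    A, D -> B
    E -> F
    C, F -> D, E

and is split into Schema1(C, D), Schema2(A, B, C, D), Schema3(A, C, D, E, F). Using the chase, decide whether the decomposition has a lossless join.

Chase test. Columns are A, B, C, D, E, F; row i has aⱼ where attribute j ∈ Schemai, else bᵢⱼ.
Initial tableau (one row per fragment):
  row 1: b11 b12 a3 a4 b15 b16
  row 2: a1 a2 a3 a4 b25 b26
  row 3: a1 b32 a3 a4 a5 a6
Rows 1 and 2 agree on C; apply C→A, D and equate their A, D entries.
Rows 1 and 2 agree on D; apply D→B, C and equate their B, C entries.
Rows 1 and 3 agree on D; apply D→B, C and equate their B, C entries.
Row 3 is now all distinguished symbols — the join is lossless.

Yes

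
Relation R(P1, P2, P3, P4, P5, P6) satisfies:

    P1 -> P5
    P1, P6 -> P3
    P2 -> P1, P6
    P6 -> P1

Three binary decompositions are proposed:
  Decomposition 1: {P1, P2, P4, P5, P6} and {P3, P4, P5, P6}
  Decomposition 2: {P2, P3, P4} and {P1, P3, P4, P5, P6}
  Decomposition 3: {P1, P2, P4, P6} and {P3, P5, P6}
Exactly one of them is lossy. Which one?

Decomposition 2

Decomposition 1: common = {P4, P5, P6}, closure = {P1, P3, P4, P5, P6} → lossless.
Decomposition 2: common = {P3, P4}, closure = {P3, P4} → lossy.
Decomposition 3: common = {P6}, closure = {P1, P3, P5, P6} → lossless.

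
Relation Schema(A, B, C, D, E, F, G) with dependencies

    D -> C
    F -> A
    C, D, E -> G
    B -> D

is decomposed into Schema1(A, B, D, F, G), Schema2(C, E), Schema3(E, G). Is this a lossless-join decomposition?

Chase test. Columns are A, B, C, D, E, F, G; row i has aⱼ where attribute j ∈ Schemai, else bᵢⱼ.
Initial tableau (one row per fragment):
  row 1: a1 a2 b13 a4 b15 a6 a7
  row 2: b21 b22 a3 b24 a5 b26 b27
  row 3: b31 b32 b33 b34 a5 b36 a7
No row becomes fully distinguished — the join is lossy.

No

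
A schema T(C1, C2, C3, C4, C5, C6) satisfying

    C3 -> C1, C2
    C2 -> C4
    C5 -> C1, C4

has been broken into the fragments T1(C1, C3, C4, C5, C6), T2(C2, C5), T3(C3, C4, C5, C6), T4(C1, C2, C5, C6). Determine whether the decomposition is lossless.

No

Chase test. Columns are C1, C2, C3, C4, C5, C6; row i has aⱼ where attribute j ∈ Ti, else bᵢⱼ.
Initial tableau (one row per fragment):
  row 1: a1 b12 a3 a4 a5 a6
  row 2: b21 a2 b23 b24 a5 b26
  row 3: b31 b32 a3 a4 a5 a6
  row 4: a1 a2 b43 b44 a5 a6
Rows 1 and 3 agree on C3; apply C3→C1, C2 and equate their C1, C2 entries.
Rows 2 and 4 agree on C2; apply C2→C4 and equate their C4 entries.
Rows 1 and 2 agree on C5; apply C5→C1, C4 and equate their C1, C4 entries.
No row becomes fully distinguished — the join is lossy.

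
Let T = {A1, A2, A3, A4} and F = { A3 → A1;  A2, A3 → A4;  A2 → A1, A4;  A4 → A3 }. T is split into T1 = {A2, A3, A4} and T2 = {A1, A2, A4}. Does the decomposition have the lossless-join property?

Common attributes: T1 ∩ T2 = {A2, A4}.
Closure of {A2, A4}: A2 → A1, A4 applies, adding A1; A4 → A3 applies, adding A3. So (A2, A4)⁺ = {A1, A2, A3, A4}.
This closure contains every attribute of T1, so T1 ∩ T2 → T1. The join is lossless.

Yes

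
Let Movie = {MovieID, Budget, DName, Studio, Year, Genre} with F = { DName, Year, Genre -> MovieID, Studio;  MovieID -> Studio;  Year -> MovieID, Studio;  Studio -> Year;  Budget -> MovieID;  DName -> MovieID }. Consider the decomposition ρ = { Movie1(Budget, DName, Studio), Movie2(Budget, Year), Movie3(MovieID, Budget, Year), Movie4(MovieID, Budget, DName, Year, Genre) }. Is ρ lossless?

Yes

Chase test. Columns are MovieID, Budget, DName, Studio, Year, Genre; row i has aⱼ where attribute j ∈ Moviei, else bᵢⱼ.
Initial tableau (one row per fragment):
  row 1: b11 a2 a3 a4 b15 b16
  row 2: b21 a2 b23 b24 a5 b26
  row 3: a1 a2 b33 b34 a5 b36
  row 4: a1 a2 a3 b44 a5 a6
Rows 3 and 4 agree on MovieID; apply MovieID→Studio and equate their Studio entries.
Rows 2 and 3 agree on Year; apply Year→MovieID, Studio and equate their MovieID, Studio entries.
Rows 1 and 2 agree on Budget; apply Budget→MovieID and equate their MovieID entries.
Rows 1 and 2 agree on MovieID; apply MovieID→Studio and equate their Studio entries.
Rows 1 and 2 agree on Studio; apply Studio→Year and equate their Year entries.
Row 4 is now all distinguished symbols — the join is lossless.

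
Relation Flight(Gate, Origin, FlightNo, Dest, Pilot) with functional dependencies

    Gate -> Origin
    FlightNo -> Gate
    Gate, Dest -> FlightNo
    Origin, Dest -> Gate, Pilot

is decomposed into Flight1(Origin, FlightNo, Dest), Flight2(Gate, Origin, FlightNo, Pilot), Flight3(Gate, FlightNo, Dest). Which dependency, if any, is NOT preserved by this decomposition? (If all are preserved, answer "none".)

Origin, Dest -> Gate, Pilot

Check Origin, Dest → Gate, Pilot: no single fragment contains all of {Gate, Origin, Dest, Pilot}, and the restricted closure of {Origin, Dest} across the fragments never reaches {Gate, Pilot}.
Gate → Origin is preserved.
FlightNo → Gate is preserved.
Gate, Dest → FlightNo is preserved.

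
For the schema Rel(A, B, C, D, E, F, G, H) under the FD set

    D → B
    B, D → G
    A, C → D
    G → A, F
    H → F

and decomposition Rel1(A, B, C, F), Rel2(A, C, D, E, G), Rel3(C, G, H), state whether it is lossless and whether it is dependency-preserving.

Lossless test (chase): Rows 1 and 2 agree on A, C; apply A, C→D and equate their D entries. Rows 2 and 3 agree on G; apply G→A, F and equate their A, F entries. Rows 1 and 2 agree on D; apply D→B and equate their B entries. Rows 1 and 2 agree on B, D; apply B, D→G and equate their G entries. Rows 1 and 3 agree on A, C; apply A, C→D and equate their D entries. Rows 1 and 2 agree on G; apply G→A, F and equate their A, F entries. Rows 1 and 3 agree on D; apply D→B and equate their B entries. No row becomes fully distinguished — the join is lossy.
Dependency preservation: the restricted closure of {D} across the fragments never reaches {B}, so D → B cannot be enforced without a join — not preserved.

lossy and not dependency-preserving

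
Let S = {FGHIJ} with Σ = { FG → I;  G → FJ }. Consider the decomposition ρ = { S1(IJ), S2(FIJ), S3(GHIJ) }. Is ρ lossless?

Chase test. Columns are FGHIJ; row i has aⱼ where attribute j ∈ Si, else bᵢⱼ.
Initial tableau (one row per fragment):
  row 1: b11 b12 b13 a4 a5
  row 2: a1 b22 b23 a4 a5
  row 3: b31 a2 a3 a4 a5
No row becomes fully distinguished — the join is lossy.

No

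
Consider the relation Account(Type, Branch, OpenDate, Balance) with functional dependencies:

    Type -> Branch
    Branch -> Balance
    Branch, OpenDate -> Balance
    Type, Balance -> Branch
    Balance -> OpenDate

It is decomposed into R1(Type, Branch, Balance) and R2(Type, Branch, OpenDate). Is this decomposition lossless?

Common attributes: R1 ∩ R2 = {Type, Branch}.
Closure of {Type, Branch}: Branch → Balance applies, adding Balance; Balance → OpenDate applies, adding OpenDate. So (Type, Branch)⁺ = {Type, Branch, OpenDate, Balance}.
This closure contains every attribute of R1, so R1 ∩ R2 → R1. The join is lossless.

Yes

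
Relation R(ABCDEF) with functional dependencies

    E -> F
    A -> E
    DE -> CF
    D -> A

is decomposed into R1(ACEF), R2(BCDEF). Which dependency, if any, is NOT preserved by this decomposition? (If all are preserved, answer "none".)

Check D → A: no single fragment contains all of {AD}, and the restricted closure of {D} across the fragments never reaches {A}.
E → F is preserved.
A → E is preserved.
DE → CF is preserved.

D -> A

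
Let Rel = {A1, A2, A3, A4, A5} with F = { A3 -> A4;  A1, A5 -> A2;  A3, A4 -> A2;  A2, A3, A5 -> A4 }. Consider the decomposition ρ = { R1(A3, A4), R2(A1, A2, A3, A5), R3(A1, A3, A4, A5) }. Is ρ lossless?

Chase test. Columns are A1, A2, A3, A4, A5; row i has aⱼ where attribute j ∈ Ri, else bᵢⱼ.
Initial tableau (one row per fragment):
  row 1: b11 b12 a3 a4 b15
  row 2: a1 a2 a3 b24 a5
  row 3: a1 b32 a3 a4 a5
Rows 1 and 2 agree on A3; apply A3→A4 and equate their A4 entries.
Rows 2 and 3 agree on A1, A5; apply A1, A5→A2 and equate their A2 entries.
Rows 1 and 2 agree on A3, A4; apply A3, A4→A2 and equate their A2 entries.
Row 2 is now all distinguished symbols — the join is lossless.

Yes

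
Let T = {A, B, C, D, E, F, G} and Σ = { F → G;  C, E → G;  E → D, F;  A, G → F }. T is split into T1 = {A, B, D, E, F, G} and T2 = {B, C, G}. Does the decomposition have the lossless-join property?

No

Common attributes: T1 ∩ T2 = {B, G}.
No dependency enlarges {B, G}, so (B, G)⁺ = {B, G}.
The closure contains neither all of T1 = {A, B, D, E, F, G} nor all of T2 = {B, C, G}, so the common attributes are not a superkey of either fragment. The join is lossy.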